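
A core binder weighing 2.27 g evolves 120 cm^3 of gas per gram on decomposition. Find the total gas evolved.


Formula: V_gas = W_binder * gas_evolution_rate
V = 2.27 g * 120 cm^3/g = 272.4000 cm^3

Final answer: 272.4000 cm^3


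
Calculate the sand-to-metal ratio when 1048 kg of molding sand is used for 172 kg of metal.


Formula: Sand-to-Metal Ratio = W_sand / W_metal
Ratio = 1048 kg / 172 kg = 6.0930

Final answer: 6.0930


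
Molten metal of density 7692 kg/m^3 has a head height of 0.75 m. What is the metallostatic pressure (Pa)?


Formula: P = rho * g * h
rho * g = 7692 * 9.81 = 75458.52 N/m^3
P = 75458.52 * 0.75 = 56593.8900 Pa

56593.8900 Pa


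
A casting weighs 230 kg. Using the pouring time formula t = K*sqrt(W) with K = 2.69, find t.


Formula: t = K * sqrt(W)
sqrt(W) = sqrt(230) = 15.16575
t = 2.69 * 15.16575 = 40.7959 s


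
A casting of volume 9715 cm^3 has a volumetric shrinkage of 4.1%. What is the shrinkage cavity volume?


Formula: V_shrink = V_casting * shrinkage_pct / 100
V_shrink = 9715 cm^3 * 4.1 / 100 = 398.3150 cm^3


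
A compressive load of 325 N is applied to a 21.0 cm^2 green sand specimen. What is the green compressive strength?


Formula: Compressive Strength = Force / Area
Strength = 325 N / 21.0 cm^2 = 15.4762 N/cm^2

Final answer: 15.4762 N/cm^2


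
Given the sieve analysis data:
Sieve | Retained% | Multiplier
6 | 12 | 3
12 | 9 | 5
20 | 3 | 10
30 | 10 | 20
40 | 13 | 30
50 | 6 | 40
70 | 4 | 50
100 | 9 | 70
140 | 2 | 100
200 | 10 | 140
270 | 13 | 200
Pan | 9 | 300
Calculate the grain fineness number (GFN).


Formula: GFN = sum(pct * multiplier) / sum(pct)
sum(pct * multiplier) = 8671
sum(pct) = 100
GFN = 8671 / 100 = 86.71

Final answer: 86.71


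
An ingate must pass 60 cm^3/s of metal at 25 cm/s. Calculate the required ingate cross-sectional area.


Formula: A_ingate = Q / v  (continuity equation)
A = 60 cm^3/s / 25 cm/s = 2.4000 cm^2

Final answer: 2.4000 cm^2


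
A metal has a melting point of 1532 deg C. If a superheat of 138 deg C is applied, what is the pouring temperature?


Formula: T_pour = T_melt + Superheat
T_pour = 1532 + 138 = 1670 deg C


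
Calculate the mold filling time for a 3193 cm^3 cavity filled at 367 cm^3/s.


Formula: t_fill = V_mold / Q_flow
t = 3193 cm^3 / 367 cm^3/s = 8.7003 s


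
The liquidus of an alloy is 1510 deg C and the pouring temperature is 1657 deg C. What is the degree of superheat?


Formula: Superheat = T_pour - T_melt
Superheat = 1657 - 1510 = 147 deg C

Answer: 147 deg C


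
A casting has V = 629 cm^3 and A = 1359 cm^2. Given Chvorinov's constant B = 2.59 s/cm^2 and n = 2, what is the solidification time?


Formula: t_s = B * (V/A)^n  (Chvorinov's rule, n=2)
Modulus M = V/A = 629/1359 = 0.462840 cm
M^2 = 0.462840^2 = 0.214221 cm^2
t_s = 2.59 * 0.214221 = 0.5548 s

Final answer: 0.5548 s


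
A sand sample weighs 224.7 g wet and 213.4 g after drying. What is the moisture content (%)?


Formula: MC = (W_wet - W_dry) / W_wet * 100
Water mass = 224.7 - 213.4 = 11.3 g
MC = 11.3 / 224.7 * 100 = 5.0289%


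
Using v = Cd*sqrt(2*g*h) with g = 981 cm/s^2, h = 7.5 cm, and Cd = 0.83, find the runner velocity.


Formula: v = Cd * sqrt(2 * g * h)  (Torricelli with discharge coefficient)
2*g*h = 2 * 981 * 7.5 = 14715.0 cm^2/s^2
sqrt(14715.0) = 121.30540 cm/s
v = 0.83 * 121.30540 = 100.6835 cm/s

100.6835 cm/s


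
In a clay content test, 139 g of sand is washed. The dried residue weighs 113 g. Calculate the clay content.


Formula: Clay% = (W_total - W_washed) / W_total * 100
Clay mass = 139 - 113 = 26 g
Clay% = 26 / 139 * 100 = 18.7050%

Answer: 18.7050%


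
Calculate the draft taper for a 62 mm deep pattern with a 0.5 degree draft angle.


Formula: taper = depth * tan(draft_angle)
tan(0.5 deg) = 0.0087269
taper = 62 mm * 0.0087269 = 0.5411 mm


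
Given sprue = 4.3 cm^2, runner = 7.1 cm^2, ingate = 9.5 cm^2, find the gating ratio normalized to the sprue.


Sprue:Runner:Ingate = 1 : 7.1/4.3 : 9.5/4.3 = 1:1.65:2.21


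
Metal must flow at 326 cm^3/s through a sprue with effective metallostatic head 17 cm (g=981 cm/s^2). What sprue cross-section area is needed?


Formula: v = sqrt(2*g*h), A = Q/v
Velocity: v = sqrt(2 * 981 * 17) = sqrt(33354) = 182.6308 cm/s
Sprue area: A = Q / v = 326 / 182.6308 = 1.7850 cm^2


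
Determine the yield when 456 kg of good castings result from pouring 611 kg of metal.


Formula: Casting Yield = (W_good / W_total) * 100
Yield = (456 kg / 611 kg) * 100 = 74.6318%

Answer: 74.6318%


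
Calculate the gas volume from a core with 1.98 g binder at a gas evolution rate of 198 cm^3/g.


Formula: V_gas = W_binder * gas_evolution_rate
V = 1.98 g * 198 cm^3/g = 392.0400 cm^3

Final answer: 392.0400 cm^3


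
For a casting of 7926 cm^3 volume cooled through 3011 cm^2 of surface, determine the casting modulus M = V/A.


Formula: Casting Modulus M = V / A
M = 7926 cm^3 / 3011 cm^2 = 2.6323 cm

Final answer: 2.6323 cm


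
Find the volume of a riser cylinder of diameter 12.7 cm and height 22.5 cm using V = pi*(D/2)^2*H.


Formula: V = pi * (D/2)^2 * H  (cylinder volume)
Radius = D/2 = 12.7/2 = 6.35 cm
V = pi * 6.35^2 * 22.5 = 2850.2296 cm^3

Answer: 2850.2296 cm^3


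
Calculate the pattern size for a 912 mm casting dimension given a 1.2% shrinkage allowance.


Formula: L_pattern = L_casting * (1 + shrinkage_rate/100)
Shrinkage factor = 1 + 1.2/100 = 1.012
L_pattern = 912 mm * 1.012 = 922.9440 mm

Final answer: 922.9440 mm


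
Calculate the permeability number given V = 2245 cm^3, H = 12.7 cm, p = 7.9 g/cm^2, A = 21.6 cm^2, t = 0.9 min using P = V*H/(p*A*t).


Formula: Permeability Number P = (V * H) / (p * A * t)
Numerator: V * H = 2245 * 12.7 = 28511.5
Denominator: p * A * t = 7.9 * 21.6 * 0.9 = 153.576
P = 28511.5 / 153.576 = 185.6508

185.6508


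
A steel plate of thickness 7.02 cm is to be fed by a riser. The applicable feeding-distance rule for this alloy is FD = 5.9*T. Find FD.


Formula: FD = 5.9 * T  (riser feeding-distance rule)
FD = 5.9 * 7.02 cm = 41.4180 cm

41.4180 cm


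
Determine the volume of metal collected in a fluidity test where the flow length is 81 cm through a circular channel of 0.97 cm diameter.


Formula: V = pi * (d/2)^2 * L  (cylinder volume)
Radius = 0.97/2 = 0.485 cm
V = pi * 0.485^2 * 81 = 59.8575 cm^3

Answer: 59.8575 cm^3


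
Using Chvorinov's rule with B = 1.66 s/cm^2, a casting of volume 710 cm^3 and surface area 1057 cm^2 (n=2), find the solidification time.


Formula: t_s = B * (V/A)^n  (Chvorinov's rule, n=2)
Modulus M = V/A = 710/1057 = 0.671712 cm
M^2 = 0.671712^2 = 0.451197 cm^2
t_s = 1.66 * 0.451197 = 0.7490 s

0.7490 s


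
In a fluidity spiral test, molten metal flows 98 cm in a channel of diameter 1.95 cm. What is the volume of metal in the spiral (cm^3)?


Formula: V = pi * (d/2)^2 * L  (cylinder volume)
Radius = 1.95/2 = 0.975 cm
V = pi * 0.975^2 * 98 = 292.6747 cm^3

292.6747 cm^3


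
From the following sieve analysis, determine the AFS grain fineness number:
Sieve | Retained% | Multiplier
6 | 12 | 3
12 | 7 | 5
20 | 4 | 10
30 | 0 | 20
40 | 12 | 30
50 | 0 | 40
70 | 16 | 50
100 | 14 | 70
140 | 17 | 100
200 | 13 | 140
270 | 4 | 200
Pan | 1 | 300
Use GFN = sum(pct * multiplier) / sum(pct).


Formula: GFN = sum(pct * multiplier) / sum(pct)
sum(pct * multiplier) = 6871
sum(pct) = 100
GFN = 6871 / 100 = 68.71

Answer: 68.71


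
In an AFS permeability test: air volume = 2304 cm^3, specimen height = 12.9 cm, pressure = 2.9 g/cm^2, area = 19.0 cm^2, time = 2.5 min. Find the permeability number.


Formula: Permeability Number P = (V * H) / (p * A * t)
Numerator: V * H = 2304 * 12.9 = 29721.6
Denominator: p * A * t = 2.9 * 19.0 * 2.5 = 137.75
P = 29721.6 / 137.75 = 215.7648

215.7648


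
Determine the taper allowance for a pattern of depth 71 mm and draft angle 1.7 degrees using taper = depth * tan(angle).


Formula: taper = depth * tan(draft_angle)
tan(1.7 deg) = 0.0296793
taper = 71 mm * 0.0296793 = 2.1072 mm

2.1072 mm


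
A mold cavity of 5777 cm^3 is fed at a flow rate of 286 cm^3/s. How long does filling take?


Formula: t_fill = V_mold / Q_flow
t = 5777 cm^3 / 286 cm^3/s = 20.1993 s


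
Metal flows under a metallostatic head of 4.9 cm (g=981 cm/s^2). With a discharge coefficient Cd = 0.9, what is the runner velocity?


Formula: v = Cd * sqrt(2 * g * h)  (Torricelli with discharge coefficient)
2*g*h = 2 * 981 * 4.9 = 9613.8 cm^2/s^2
sqrt(9613.8) = 98.04999 cm/s
v = 0.9 * 98.04999 = 88.2450 cm/s


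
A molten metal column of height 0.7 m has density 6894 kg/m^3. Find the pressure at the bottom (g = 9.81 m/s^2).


Formula: P = rho * g * h
rho * g = 6894 * 9.81 = 67630.14 N/m^3
P = 67630.14 * 0.7 = 47341.0980 Pa


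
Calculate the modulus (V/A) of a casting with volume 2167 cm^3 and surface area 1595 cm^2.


Formula: Casting Modulus M = V / A
M = 2167 cm^3 / 1595 cm^2 = 1.3586 cm

1.3586 cm


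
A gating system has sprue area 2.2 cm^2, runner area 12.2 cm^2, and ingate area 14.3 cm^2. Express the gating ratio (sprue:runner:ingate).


Sprue:Runner:Ingate = 1 : 12.2/2.2 : 14.3/2.2 = 1:5.55:6.50

1:5.55:6.50


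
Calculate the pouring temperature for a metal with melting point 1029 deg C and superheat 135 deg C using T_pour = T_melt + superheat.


Formula: T_pour = T_melt + Superheat
T_pour = 1029 + 135 = 1164 deg C

Final answer: 1164 deg C


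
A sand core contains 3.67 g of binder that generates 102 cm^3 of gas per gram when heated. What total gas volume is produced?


Formula: V_gas = W_binder * gas_evolution_rate
V = 3.67 g * 102 cm^3/g = 374.3400 cm^3

374.3400 cm^3


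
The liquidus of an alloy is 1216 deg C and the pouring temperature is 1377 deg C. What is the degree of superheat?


Formula: Superheat = T_pour - T_melt
Superheat = 1377 - 1216 = 161 deg C

161 deg C


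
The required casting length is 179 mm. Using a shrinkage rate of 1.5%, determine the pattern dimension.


Formula: L_pattern = L_casting * (1 + shrinkage_rate/100)
Shrinkage factor = 1 + 1.5/100 = 1.015
L_pattern = 179 mm * 1.015 = 181.6850 mm


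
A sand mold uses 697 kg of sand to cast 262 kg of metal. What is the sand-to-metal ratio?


Formula: Sand-to-Metal Ratio = W_sand / W_metal
Ratio = 697 kg / 262 kg = 2.6603

Answer: 2.6603


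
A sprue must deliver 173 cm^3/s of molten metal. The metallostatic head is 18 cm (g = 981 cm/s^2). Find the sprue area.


Formula: v = sqrt(2*g*h), A = Q/v
Velocity: v = sqrt(2 * 981 * 18) = sqrt(35316) = 187.9255 cm/s
Sprue area: A = Q / v = 173 / 187.9255 = 0.9206 cm^2

0.9206 cm^2


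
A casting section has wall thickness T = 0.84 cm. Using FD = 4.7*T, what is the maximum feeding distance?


Formula: FD = 4.7 * T  (riser feeding-distance rule)
FD = 4.7 * 0.84 cm = 3.9480 cm


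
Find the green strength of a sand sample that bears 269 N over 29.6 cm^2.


Formula: Compressive Strength = Force / Area
Strength = 269 N / 29.6 cm^2 = 9.0878 N/cm^2

9.0878 N/cm^2


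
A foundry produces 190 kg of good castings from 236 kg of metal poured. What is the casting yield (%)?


Formula: Casting Yield = (W_good / W_total) * 100
Yield = (190 kg / 236 kg) * 100 = 80.5085%


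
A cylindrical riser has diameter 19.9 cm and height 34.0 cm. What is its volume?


Formula: V = pi * (D/2)^2 * H  (cylinder volume)
Radius = D/2 = 19.9/2 = 9.95 cm
V = pi * 9.95^2 * 34.0 = 10574.8679 cm^3

10574.8679 cm^3


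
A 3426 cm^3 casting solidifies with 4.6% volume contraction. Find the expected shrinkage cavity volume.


Formula: V_shrink = V_casting * shrinkage_pct / 100
V_shrink = 3426 cm^3 * 4.6 / 100 = 157.5960 cm^3


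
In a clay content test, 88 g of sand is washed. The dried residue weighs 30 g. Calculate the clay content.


Formula: Clay% = (W_total - W_washed) / W_total * 100
Clay mass = 88 - 30 = 58 g
Clay% = 58 / 88 * 100 = 65.9091%

Answer: 65.9091%


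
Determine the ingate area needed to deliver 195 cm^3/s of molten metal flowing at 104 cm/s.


Formula: A_ingate = Q / v  (continuity equation)
A = 195 cm^3/s / 104 cm/s = 1.8750 cm^2

Answer: 1.8750 cm^2


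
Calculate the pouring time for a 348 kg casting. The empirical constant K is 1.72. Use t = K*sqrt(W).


Formula: t = K * sqrt(W)
sqrt(W) = sqrt(348) = 18.65476
t = 1.72 * 18.65476 = 32.0862 s

Answer: 32.0862 s


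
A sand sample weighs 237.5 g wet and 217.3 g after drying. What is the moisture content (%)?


Formula: MC = (W_wet - W_dry) / W_wet * 100
Water mass = 237.5 - 217.3 = 20.2 g
MC = 20.2 / 237.5 * 100 = 8.5053%

Answer: 8.5053%


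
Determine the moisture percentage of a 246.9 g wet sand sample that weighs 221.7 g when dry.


Formula: MC = (W_wet - W_dry) / W_wet * 100
Water mass = 246.9 - 221.7 = 25.2 g
MC = 25.2 / 246.9 * 100 = 10.2066%

Answer: 10.2066%


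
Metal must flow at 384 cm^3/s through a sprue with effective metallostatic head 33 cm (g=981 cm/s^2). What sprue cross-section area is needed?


Formula: v = sqrt(2*g*h), A = Q/v
Velocity: v = sqrt(2 * 981 * 33) = sqrt(64746) = 254.4524 cm/s
Sprue area: A = Q / v = 384 / 254.4524 = 1.5091 cm^2


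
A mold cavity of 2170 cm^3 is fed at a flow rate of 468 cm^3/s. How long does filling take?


Formula: t_fill = V_mold / Q_flow
t = 2170 cm^3 / 468 cm^3/s = 4.6368 s

4.6368 s


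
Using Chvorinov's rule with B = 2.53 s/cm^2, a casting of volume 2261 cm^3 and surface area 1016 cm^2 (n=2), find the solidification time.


Formula: t_s = B * (V/A)^n  (Chvorinov's rule, n=2)
Modulus M = V/A = 2261/1016 = 2.225394 cm
M^2 = 2.225394^2 = 4.952378 cm^2
t_s = 2.53 * 4.952378 = 12.5295 s

Final answer: 12.5295 s


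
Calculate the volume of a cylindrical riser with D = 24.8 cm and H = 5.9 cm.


Formula: V = pi * (D/2)^2 * H  (cylinder volume)
Radius = D/2 = 24.8/2 = 12.4 cm
V = pi * 12.4^2 * 5.9 = 2850.0026 cm^3

Answer: 2850.0026 cm^3


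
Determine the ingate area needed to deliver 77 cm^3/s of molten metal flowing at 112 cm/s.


Formula: A_ingate = Q / v  (continuity equation)
A = 77 cm^3/s / 112 cm/s = 0.6875 cm^2

Answer: 0.6875 cm^2


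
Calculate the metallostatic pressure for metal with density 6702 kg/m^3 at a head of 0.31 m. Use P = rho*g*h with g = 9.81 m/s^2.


Formula: P = rho * g * h
rho * g = 6702 * 9.81 = 65746.62 N/m^3
P = 65746.62 * 0.31 = 20381.4522 Pa

Final answer: 20381.4522 Pa


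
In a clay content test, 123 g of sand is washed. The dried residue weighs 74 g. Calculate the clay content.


Formula: Clay% = (W_total - W_washed) / W_total * 100
Clay mass = 123 - 74 = 49 g
Clay% = 49 / 123 * 100 = 39.8374%

Answer: 39.8374%


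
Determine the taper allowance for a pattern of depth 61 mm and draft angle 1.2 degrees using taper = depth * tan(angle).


Formula: taper = depth * tan(draft_angle)
tan(1.2 deg) = 0.0209470
taper = 61 mm * 0.0209470 = 1.2778 mm


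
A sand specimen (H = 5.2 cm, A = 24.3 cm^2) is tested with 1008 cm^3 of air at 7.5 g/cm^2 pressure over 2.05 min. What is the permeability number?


Formula: Permeability Number P = (V * H) / (p * A * t)
Numerator: V * H = 1008 * 5.2 = 5241.6
Denominator: p * A * t = 7.5 * 24.3 * 2.05 = 373.6125
P = 5241.6 / 373.6125 = 14.0295

Answer: 14.0295


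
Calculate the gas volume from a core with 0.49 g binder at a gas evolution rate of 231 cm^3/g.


Formula: V_gas = W_binder * gas_evolution_rate
V = 0.49 g * 231 cm^3/g = 113.1900 cm^3

Final answer: 113.1900 cm^3


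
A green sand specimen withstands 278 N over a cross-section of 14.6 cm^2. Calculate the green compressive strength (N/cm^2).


Formula: Compressive Strength = Force / Area
Strength = 278 N / 14.6 cm^2 = 19.0411 N/cm^2

19.0411 N/cm^2


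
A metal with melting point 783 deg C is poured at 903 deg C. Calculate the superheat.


Formula: Superheat = T_pour - T_melt
Superheat = 903 - 783 = 120 deg C

120 deg C


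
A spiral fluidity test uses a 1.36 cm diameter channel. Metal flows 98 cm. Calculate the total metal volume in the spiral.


Formula: V = pi * (d/2)^2 * L  (cylinder volume)
Radius = 1.36/2 = 0.68 cm
V = pi * 0.68^2 * 98 = 142.3619 cm^3

Answer: 142.3619 cm^3


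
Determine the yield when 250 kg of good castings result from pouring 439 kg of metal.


Formula: Casting Yield = (W_good / W_total) * 100
Yield = (250 kg / 439 kg) * 100 = 56.9476%


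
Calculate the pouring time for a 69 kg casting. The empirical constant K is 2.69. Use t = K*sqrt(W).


Formula: t = K * sqrt(W)
sqrt(W) = sqrt(69) = 8.30662
t = 2.69 * 8.30662 = 22.3448 s

Answer: 22.3448 s


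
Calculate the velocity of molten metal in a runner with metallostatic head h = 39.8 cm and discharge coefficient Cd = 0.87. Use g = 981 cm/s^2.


Formula: v = Cd * sqrt(2 * g * h)  (Torricelli with discharge coefficient)
2*g*h = 2 * 981 * 39.8 = 78087.6 cm^2/s^2
sqrt(78087.6) = 279.44159 cm/s
v = 0.87 * 279.44159 = 243.1142 cm/s

Answer: 243.1142 cm/s


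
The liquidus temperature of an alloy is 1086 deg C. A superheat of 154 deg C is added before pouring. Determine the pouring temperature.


Formula: T_pour = T_melt + Superheat
T_pour = 1086 + 154 = 1240 deg C

Final answer: 1240 deg C


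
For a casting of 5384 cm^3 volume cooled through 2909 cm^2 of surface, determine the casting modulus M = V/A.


Formula: Casting Modulus M = V / A
M = 5384 cm^3 / 2909 cm^2 = 1.8508 cm


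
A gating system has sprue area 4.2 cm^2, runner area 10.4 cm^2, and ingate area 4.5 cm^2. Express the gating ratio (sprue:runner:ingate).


Sprue:Runner:Ingate = 1 : 10.4/4.2 : 4.5/4.2 = 1:2.48:1.07


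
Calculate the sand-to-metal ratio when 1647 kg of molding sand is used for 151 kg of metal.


Formula: Sand-to-Metal Ratio = W_sand / W_metal
Ratio = 1647 kg / 151 kg = 10.9073

Answer: 10.9073


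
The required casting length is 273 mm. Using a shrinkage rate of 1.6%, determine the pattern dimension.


Formula: L_pattern = L_casting * (1 + shrinkage_rate/100)
Shrinkage factor = 1 + 1.6/100 = 1.016
L_pattern = 273 mm * 1.016 = 277.3680 mm

277.3680 mm


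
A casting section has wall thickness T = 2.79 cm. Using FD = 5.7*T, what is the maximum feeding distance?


Formula: FD = 5.7 * T  (riser feeding-distance rule)
FD = 5.7 * 2.79 cm = 15.9030 cm

15.9030 cm


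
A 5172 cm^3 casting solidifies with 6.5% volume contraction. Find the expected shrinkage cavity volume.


Formula: V_shrink = V_casting * shrinkage_pct / 100
V_shrink = 5172 cm^3 * 6.5 / 100 = 336.1800 cm^3

Answer: 336.1800 cm^3


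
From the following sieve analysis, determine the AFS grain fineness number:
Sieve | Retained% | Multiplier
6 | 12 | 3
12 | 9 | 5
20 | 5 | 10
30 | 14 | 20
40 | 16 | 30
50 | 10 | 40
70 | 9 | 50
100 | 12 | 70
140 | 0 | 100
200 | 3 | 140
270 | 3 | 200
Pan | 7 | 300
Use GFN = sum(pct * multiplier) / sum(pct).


Formula: GFN = sum(pct * multiplier) / sum(pct)
sum(pct * multiplier) = 5701
sum(pct) = 100
GFN = 5701 / 100 = 57.01

57.01


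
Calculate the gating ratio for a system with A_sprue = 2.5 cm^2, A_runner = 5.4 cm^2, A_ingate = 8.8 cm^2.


Sprue:Runner:Ingate = 1 : 5.4/2.5 : 8.8/2.5 = 1:2.16:3.52

1:2.16:3.52


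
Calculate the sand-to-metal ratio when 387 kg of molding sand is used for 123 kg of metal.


Formula: Sand-to-Metal Ratio = W_sand / W_metal
Ratio = 387 kg / 123 kg = 3.1463

Final answer: 3.1463


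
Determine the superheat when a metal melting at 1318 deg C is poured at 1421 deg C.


Formula: Superheat = T_pour - T_melt
Superheat = 1421 - 1318 = 103 deg C

103 deg C


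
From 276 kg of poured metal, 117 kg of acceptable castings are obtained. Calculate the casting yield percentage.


Formula: Casting Yield = (W_good / W_total) * 100
Yield = (117 kg / 276 kg) * 100 = 42.3913%

42.3913%


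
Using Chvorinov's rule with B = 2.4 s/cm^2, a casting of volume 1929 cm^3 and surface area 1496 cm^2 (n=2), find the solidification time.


Formula: t_s = B * (V/A)^n  (Chvorinov's rule, n=2)
Modulus M = V/A = 1929/1496 = 1.289439 cm
M^2 = 1.289439^2 = 1.662653 cm^2
t_s = 2.4 * 1.662653 = 3.9904 s

Answer: 3.9904 s


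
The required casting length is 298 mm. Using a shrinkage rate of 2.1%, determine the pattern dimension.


Formula: L_pattern = L_casting * (1 + shrinkage_rate/100)
Shrinkage factor = 1 + 2.1/100 = 1.021
L_pattern = 298 mm * 1.021 = 304.2580 mm

304.2580 mm


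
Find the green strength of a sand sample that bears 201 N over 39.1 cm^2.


Formula: Compressive Strength = Force / Area
Strength = 201 N / 39.1 cm^2 = 5.1407 N/cm^2


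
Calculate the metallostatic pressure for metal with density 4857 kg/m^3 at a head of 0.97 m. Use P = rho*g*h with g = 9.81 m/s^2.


Formula: P = rho * g * h
rho * g = 4857 * 9.81 = 47647.17 N/m^3
P = 47647.17 * 0.97 = 46217.7549 Pa

46217.7549 Pa


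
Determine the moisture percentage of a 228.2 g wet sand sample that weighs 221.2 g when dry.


Formula: MC = (W_wet - W_dry) / W_wet * 100
Water mass = 228.2 - 221.2 = 7.0 g
MC = 7.0 / 228.2 * 100 = 3.0675%

Answer: 3.0675%


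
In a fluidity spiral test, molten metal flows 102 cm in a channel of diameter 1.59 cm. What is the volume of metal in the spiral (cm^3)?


Formula: V = pi * (d/2)^2 * L  (cylinder volume)
Radius = 1.59/2 = 0.795 cm
V = pi * 0.795^2 * 102 = 202.5276 cm^3


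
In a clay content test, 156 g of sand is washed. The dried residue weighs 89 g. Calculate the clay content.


Formula: Clay% = (W_total - W_washed) / W_total * 100
Clay mass = 156 - 89 = 67 g
Clay% = 67 / 156 * 100 = 42.9487%


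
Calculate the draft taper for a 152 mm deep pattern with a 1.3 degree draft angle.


Formula: taper = depth * tan(draft_angle)
tan(1.3 deg) = 0.0226932
taper = 152 mm * 0.0226932 = 3.4494 mm

Final answer: 3.4494 mm


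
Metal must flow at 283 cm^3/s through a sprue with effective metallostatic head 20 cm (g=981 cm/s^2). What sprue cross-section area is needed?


Formula: v = sqrt(2*g*h), A = Q/v
Velocity: v = sqrt(2 * 981 * 20) = sqrt(39240) = 198.0909 cm/s
Sprue area: A = Q / v = 283 / 198.0909 = 1.4286 cm^2


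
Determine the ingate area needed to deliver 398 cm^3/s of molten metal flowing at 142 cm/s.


Formula: A_ingate = Q / v  (continuity equation)
A = 398 cm^3/s / 142 cm/s = 2.8028 cm^2


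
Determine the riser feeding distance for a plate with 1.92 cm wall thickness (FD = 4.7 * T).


Formula: FD = 4.7 * T  (riser feeding-distance rule)
FD = 4.7 * 1.92 cm = 9.0240 cm

Final answer: 9.0240 cm


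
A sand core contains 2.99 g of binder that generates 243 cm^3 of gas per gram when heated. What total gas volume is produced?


Formula: V_gas = W_binder * gas_evolution_rate
V = 2.99 g * 243 cm^3/g = 726.5700 cm^3

726.5700 cm^3


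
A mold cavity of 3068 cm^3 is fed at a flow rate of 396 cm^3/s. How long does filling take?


Formula: t_fill = V_mold / Q_flow
t = 3068 cm^3 / 396 cm^3/s = 7.7475 s


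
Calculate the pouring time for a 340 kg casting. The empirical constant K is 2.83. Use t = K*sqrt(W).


Formula: t = K * sqrt(W)
sqrt(W) = sqrt(340) = 18.43909
t = 2.83 * 18.43909 = 52.1826 s

52.1826 s


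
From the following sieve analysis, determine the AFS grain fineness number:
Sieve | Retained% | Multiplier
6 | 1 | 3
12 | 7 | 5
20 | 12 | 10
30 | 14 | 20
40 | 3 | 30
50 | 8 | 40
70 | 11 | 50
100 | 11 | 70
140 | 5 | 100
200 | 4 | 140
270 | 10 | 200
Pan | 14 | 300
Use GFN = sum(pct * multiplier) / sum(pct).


Formula: GFN = sum(pct * multiplier) / sum(pct)
sum(pct * multiplier) = 9428
sum(pct) = 100
GFN = 9428 / 100 = 94.28

Final answer: 94.28


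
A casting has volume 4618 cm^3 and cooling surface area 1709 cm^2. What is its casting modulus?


Formula: Casting Modulus M = V / A
M = 4618 cm^3 / 1709 cm^2 = 2.7022 cm

Final answer: 2.7022 cm


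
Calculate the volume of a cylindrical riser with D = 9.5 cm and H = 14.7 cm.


Formula: V = pi * (D/2)^2 * H  (cylinder volume)
Radius = D/2 = 9.5/2 = 4.75 cm
V = pi * 4.75^2 * 14.7 = 1041.9681 cm^3

1041.9681 cm^3


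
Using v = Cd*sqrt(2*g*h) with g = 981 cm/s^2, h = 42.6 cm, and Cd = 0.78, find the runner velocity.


Formula: v = Cd * sqrt(2 * g * h)  (Torricelli with discharge coefficient)
2*g*h = 2 * 981 * 42.6 = 83581.2 cm^2/s^2
sqrt(83581.2) = 289.10413 cm/s
v = 0.78 * 289.10413 = 225.5012 cm/s

Answer: 225.5012 cm/s


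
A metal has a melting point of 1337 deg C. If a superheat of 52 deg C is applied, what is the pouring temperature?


Formula: T_pour = T_melt + Superheat
T_pour = 1337 + 52 = 1389 deg C

Answer: 1389 deg C


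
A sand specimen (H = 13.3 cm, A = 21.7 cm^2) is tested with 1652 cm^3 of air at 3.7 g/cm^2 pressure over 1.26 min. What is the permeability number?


Formula: Permeability Number P = (V * H) / (p * A * t)
Numerator: V * H = 1652 * 13.3 = 21971.6
Denominator: p * A * t = 3.7 * 21.7 * 1.26 = 101.1654
P = 21971.6 / 101.1654 = 217.1849

217.1849


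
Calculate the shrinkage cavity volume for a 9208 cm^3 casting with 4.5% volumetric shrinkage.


Formula: V_shrink = V_casting * shrinkage_pct / 100
V_shrink = 9208 cm^3 * 4.5 / 100 = 414.3600 cm^3

414.3600 cm^3


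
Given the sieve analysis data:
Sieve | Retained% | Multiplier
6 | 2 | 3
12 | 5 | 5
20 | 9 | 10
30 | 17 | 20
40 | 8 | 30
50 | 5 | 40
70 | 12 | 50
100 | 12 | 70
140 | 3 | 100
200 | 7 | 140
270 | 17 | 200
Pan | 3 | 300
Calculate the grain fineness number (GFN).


Formula: GFN = sum(pct * multiplier) / sum(pct)
sum(pct * multiplier) = 7921
sum(pct) = 100
GFN = 7921 / 100 = 79.21

Final answer: 79.21


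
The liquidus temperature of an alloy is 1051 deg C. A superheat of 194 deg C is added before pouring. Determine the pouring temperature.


Formula: T_pour = T_melt + Superheat
T_pour = 1051 + 194 = 1245 deg C

Final answer: 1245 deg C


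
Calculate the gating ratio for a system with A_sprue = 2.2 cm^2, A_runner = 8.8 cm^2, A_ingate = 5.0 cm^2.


Sprue:Runner:Ingate = 1 : 8.8/2.2 : 5.0/2.2 = 1:4.00:2.27


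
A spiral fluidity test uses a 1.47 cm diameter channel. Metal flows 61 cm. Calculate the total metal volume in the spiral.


Formula: V = pi * (d/2)^2 * L  (cylinder volume)
Radius = 1.47/2 = 0.735 cm
V = pi * 0.735^2 * 61 = 103.5272 cm^3

Final answer: 103.5272 cm^3


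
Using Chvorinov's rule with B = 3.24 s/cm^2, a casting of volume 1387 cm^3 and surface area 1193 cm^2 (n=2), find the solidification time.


Formula: t_s = B * (V/A)^n  (Chvorinov's rule, n=2)
Modulus M = V/A = 1387/1193 = 1.162615 cm
M^2 = 1.162615^2 = 1.351674 cm^2
t_s = 3.24 * 1.351674 = 4.3794 s


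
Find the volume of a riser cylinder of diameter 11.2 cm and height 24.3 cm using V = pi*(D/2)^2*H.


Formula: V = pi * (D/2)^2 * H  (cylinder volume)
Radius = D/2 = 11.2/2 = 5.6 cm
V = pi * 5.6^2 * 24.3 = 2394.0444 cm^3

2394.0444 cm^3


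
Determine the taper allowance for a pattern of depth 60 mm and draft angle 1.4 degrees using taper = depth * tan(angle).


Formula: taper = depth * tan(draft_angle)
tan(1.4 deg) = 0.0244395
taper = 60 mm * 0.0244395 = 1.4664 mm

1.4664 mm


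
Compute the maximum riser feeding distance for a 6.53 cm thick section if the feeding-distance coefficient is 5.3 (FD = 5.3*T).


Formula: FD = 5.3 * T  (riser feeding-distance rule)
FD = 5.3 * 6.53 cm = 34.6090 cm

Answer: 34.6090 cm


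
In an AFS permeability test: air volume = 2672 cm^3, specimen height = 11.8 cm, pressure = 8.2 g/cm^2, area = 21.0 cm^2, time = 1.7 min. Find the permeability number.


Formula: Permeability Number P = (V * H) / (p * A * t)
Numerator: V * H = 2672 * 11.8 = 31529.6
Denominator: p * A * t = 8.2 * 21.0 * 1.7 = 292.74
P = 31529.6 / 292.74 = 107.7051

107.7051


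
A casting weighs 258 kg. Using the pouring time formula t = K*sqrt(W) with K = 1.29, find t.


Formula: t = K * sqrt(W)
sqrt(W) = sqrt(258) = 16.06238
t = 1.29 * 16.06238 = 20.7205 s

Final answer: 20.7205 s


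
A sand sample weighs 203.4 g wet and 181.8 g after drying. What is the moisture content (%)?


Formula: MC = (W_wet - W_dry) / W_wet * 100
Water mass = 203.4 - 181.8 = 21.6 g
MC = 21.6 / 203.4 * 100 = 10.6195%

10.6195%


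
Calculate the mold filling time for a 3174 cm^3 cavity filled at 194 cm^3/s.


Formula: t_fill = V_mold / Q_flow
t = 3174 cm^3 / 194 cm^3/s = 16.3608 s

Answer: 16.3608 s


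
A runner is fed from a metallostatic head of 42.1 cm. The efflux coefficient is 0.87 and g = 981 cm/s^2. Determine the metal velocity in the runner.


Formula: v = Cd * sqrt(2 * g * h)  (Torricelli with discharge coefficient)
2*g*h = 2 * 981 * 42.1 = 82600.2 cm^2/s^2
sqrt(82600.2) = 287.40251 cm/s
v = 0.87 * 287.40251 = 250.0402 cm/s

Final answer: 250.0402 cm/s


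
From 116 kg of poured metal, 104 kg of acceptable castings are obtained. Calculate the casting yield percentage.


Formula: Casting Yield = (W_good / W_total) * 100
Yield = (104 kg / 116 kg) * 100 = 89.6552%

89.6552%


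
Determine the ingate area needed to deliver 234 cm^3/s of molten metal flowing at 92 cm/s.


Formula: A_ingate = Q / v  (continuity equation)
A = 234 cm^3/s / 92 cm/s = 2.5435 cm^2

2.5435 cm^2


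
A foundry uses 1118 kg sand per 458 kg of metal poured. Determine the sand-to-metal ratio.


Formula: Sand-to-Metal Ratio = W_sand / W_metal
Ratio = 1118 kg / 458 kg = 2.4410


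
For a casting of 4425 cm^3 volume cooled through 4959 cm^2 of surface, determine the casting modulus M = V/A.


Formula: Casting Modulus M = V / A
M = 4425 cm^3 / 4959 cm^2 = 0.8923 cm

Answer: 0.8923 cm


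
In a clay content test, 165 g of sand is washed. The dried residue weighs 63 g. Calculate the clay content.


Formula: Clay% = (W_total - W_washed) / W_total * 100
Clay mass = 165 - 63 = 102 g
Clay% = 102 / 165 * 100 = 61.8182%

Answer: 61.8182%


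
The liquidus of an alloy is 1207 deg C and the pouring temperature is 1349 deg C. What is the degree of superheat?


Formula: Superheat = T_pour - T_melt
Superheat = 1349 - 1207 = 142 deg C

Final answer: 142 deg C


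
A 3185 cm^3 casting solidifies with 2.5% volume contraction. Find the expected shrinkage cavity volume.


Formula: V_shrink = V_casting * shrinkage_pct / 100
V_shrink = 3185 cm^3 * 2.5 / 100 = 79.6250 cm^3

79.6250 cm^3


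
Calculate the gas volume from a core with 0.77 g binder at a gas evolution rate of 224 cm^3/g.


Formula: V_gas = W_binder * gas_evolution_rate
V = 0.77 g * 224 cm^3/g = 172.4800 cm^3

Answer: 172.4800 cm^3


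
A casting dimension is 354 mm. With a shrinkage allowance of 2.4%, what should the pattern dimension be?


Formula: L_pattern = L_casting * (1 + shrinkage_rate/100)
Shrinkage factor = 1 + 2.4/100 = 1.024
L_pattern = 354 mm * 1.024 = 362.4960 mm

362.4960 mm


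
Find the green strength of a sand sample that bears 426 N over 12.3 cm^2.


Formula: Compressive Strength = Force / Area
Strength = 426 N / 12.3 cm^2 = 34.6341 N/cm^2

34.6341 N/cm^2


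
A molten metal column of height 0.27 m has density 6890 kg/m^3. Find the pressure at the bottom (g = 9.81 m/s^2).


Formula: P = rho * g * h
rho * g = 6890 * 9.81 = 67590.9 N/m^3
P = 67590.9 * 0.27 = 18249.5430 Pa

Final answer: 18249.5430 Pa


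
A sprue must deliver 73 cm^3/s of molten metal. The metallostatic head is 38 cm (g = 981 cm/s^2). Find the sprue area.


Formula: v = sqrt(2*g*h), A = Q/v
Velocity: v = sqrt(2 * 981 * 38) = sqrt(74556) = 273.0494 cm/s
Sprue area: A = Q / v = 73 / 273.0494 = 0.2674 cm^2

Final answer: 0.2674 cm^2


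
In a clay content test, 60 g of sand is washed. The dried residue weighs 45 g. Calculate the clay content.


Formula: Clay% = (W_total - W_washed) / W_total * 100
Clay mass = 60 - 45 = 15 g
Clay% = 15 / 60 * 100 = 25.0000%

Answer: 25.0000%


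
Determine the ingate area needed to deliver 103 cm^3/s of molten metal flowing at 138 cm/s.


Formula: A_ingate = Q / v  (continuity equation)
A = 103 cm^3/s / 138 cm/s = 0.7464 cm^2

Answer: 0.7464 cm^2


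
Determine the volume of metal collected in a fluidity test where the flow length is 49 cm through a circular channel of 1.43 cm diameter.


Formula: V = pi * (d/2)^2 * L  (cylinder volume)
Radius = 1.43/2 = 0.715 cm
V = pi * 0.715^2 * 49 = 78.6970 cm^3

Final answer: 78.6970 cm^3


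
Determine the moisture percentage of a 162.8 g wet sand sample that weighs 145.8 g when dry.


Formula: MC = (W_wet - W_dry) / W_wet * 100
Water mass = 162.8 - 145.8 = 17.0 g
MC = 17.0 / 162.8 * 100 = 10.4423%

10.4423%


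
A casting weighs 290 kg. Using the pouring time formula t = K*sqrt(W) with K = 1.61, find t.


Formula: t = K * sqrt(W)
sqrt(W) = sqrt(290) = 17.02939
t = 1.61 * 17.02939 = 27.4173 s

Final answer: 27.4173 s


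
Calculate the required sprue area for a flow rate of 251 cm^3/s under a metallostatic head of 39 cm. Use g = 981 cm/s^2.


Formula: v = sqrt(2*g*h), A = Q/v
Velocity: v = sqrt(2 * 981 * 39) = sqrt(76518) = 276.6189 cm/s
Sprue area: A = Q / v = 251 / 276.6189 = 0.9074 cm^2


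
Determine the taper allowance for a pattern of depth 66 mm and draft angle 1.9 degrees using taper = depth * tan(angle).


Formula: taper = depth * tan(draft_angle)
tan(1.9 deg) = 0.0331734
taper = 66 mm * 0.0331734 = 2.1894 mm

2.1894 mm


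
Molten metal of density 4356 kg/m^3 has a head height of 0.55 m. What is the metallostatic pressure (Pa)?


Formula: P = rho * g * h
rho * g = 4356 * 9.81 = 42732.36 N/m^3
P = 42732.36 * 0.55 = 23502.7980 Pa

23502.7980 Pa


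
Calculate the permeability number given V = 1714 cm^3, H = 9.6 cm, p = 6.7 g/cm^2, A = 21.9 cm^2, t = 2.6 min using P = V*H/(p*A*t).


Formula: Permeability Number P = (V * H) / (p * A * t)
Numerator: V * H = 1714 * 9.6 = 16454.4
Denominator: p * A * t = 6.7 * 21.9 * 2.6 = 381.498
P = 16454.4 / 381.498 = 43.1310


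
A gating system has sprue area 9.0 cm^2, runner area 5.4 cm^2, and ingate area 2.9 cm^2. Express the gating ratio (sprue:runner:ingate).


Sprue:Runner:Ingate = 1 : 5.4/9.0 : 2.9/9.0 = 1:0.60:0.32

Answer: 1:0.60:0.32


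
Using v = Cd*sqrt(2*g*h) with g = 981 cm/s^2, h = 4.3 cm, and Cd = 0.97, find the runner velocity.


Formula: v = Cd * sqrt(2 * g * h)  (Torricelli with discharge coefficient)
2*g*h = 2 * 981 * 4.3 = 8436.6 cm^2/s^2
sqrt(8436.6) = 91.85097 cm/s
v = 0.97 * 91.85097 = 89.0954 cm/s

Answer: 89.0954 cm/s


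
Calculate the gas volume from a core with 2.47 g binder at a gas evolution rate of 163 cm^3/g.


Formula: V_gas = W_binder * gas_evolution_rate
V = 2.47 g * 163 cm^3/g = 402.6100 cm^3


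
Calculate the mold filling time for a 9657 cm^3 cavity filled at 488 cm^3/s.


Formula: t_fill = V_mold / Q_flow
t = 9657 cm^3 / 488 cm^3/s = 19.7889 s

Answer: 19.7889 s


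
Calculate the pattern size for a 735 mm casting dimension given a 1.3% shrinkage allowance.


Formula: L_pattern = L_casting * (1 + shrinkage_rate/100)
Shrinkage factor = 1 + 1.3/100 = 1.013
L_pattern = 735 mm * 1.013 = 744.5550 mm

Final answer: 744.5550 mm


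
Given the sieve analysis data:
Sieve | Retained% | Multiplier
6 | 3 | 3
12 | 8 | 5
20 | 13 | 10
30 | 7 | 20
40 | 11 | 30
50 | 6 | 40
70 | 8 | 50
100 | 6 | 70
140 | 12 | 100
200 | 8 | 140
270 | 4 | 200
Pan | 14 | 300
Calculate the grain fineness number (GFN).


Formula: GFN = sum(pct * multiplier) / sum(pct)
sum(pct * multiplier) = 9029
sum(pct) = 100
GFN = 9029 / 100 = 90.29

Answer: 90.29


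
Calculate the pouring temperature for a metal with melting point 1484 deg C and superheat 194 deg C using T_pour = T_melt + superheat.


Formula: T_pour = T_melt + Superheat
T_pour = 1484 + 194 = 1678 deg C


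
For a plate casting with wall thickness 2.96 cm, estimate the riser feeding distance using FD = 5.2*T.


Formula: FD = 5.2 * T  (riser feeding-distance rule)
FD = 5.2 * 2.96 cm = 15.3920 cm

Answer: 15.3920 cm


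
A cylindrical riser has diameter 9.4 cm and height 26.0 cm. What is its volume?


Formula: V = pi * (D/2)^2 * H  (cylinder volume)
Radius = D/2 = 9.4/2 = 4.7 cm
V = pi * 4.7^2 * 26.0 = 1804.3423 cm^3


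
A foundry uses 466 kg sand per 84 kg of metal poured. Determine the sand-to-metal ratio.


Formula: Sand-to-Metal Ratio = W_sand / W_metal
Ratio = 466 kg / 84 kg = 5.5476

Answer: 5.5476


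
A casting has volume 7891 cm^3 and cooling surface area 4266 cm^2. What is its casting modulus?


Formula: Casting Modulus M = V / A
M = 7891 cm^3 / 4266 cm^2 = 1.8497 cm


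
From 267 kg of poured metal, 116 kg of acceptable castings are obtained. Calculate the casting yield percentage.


Formula: Casting Yield = (W_good / W_total) * 100
Yield = (116 kg / 267 kg) * 100 = 43.4457%


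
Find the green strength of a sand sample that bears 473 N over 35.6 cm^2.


Formula: Compressive Strength = Force / Area
Strength = 473 N / 35.6 cm^2 = 13.2865 N/cm^2

Answer: 13.2865 N/cm^2


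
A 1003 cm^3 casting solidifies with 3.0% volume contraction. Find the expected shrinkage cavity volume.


Formula: V_shrink = V_casting * shrinkage_pct / 100
V_shrink = 1003 cm^3 * 3.0 / 100 = 30.0900 cm^3

30.0900 cm^3


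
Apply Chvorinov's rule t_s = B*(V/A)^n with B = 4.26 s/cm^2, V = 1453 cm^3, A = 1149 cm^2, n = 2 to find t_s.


Formula: t_s = B * (V/A)^n  (Chvorinov's rule, n=2)
Modulus M = V/A = 1453/1149 = 1.264578 cm
M^2 = 1.264578^2 = 1.599158 cm^2
t_s = 4.26 * 1.599158 = 6.8124 s

Answer: 6.8124 s


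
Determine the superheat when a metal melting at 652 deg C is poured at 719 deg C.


Formula: Superheat = T_pour - T_melt
Superheat = 719 - 652 = 67 deg C


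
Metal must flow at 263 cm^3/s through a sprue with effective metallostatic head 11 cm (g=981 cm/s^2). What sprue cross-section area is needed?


Formula: v = sqrt(2*g*h), A = Q/v
Velocity: v = sqrt(2 * 981 * 11) = sqrt(21582) = 146.9081 cm/s
Sprue area: A = Q / v = 263 / 146.9081 = 1.7902 cm^2

Final answer: 1.7902 cm^2


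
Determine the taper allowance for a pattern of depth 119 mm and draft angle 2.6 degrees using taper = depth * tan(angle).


Formula: taper = depth * tan(draft_angle)
tan(2.6 deg) = 0.0454097
taper = 119 mm * 0.0454097 = 5.4038 mm


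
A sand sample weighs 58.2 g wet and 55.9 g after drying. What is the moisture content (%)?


Formula: MC = (W_wet - W_dry) / W_wet * 100
Water mass = 58.2 - 55.9 = 2.3 g
MC = 2.3 / 58.2 * 100 = 3.9519%

3.9519%


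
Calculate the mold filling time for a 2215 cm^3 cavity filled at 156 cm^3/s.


Formula: t_fill = V_mold / Q_flow
t = 2215 cm^3 / 156 cm^3/s = 14.1987 s

Final answer: 14.1987 s


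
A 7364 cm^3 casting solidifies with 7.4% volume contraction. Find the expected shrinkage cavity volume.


Formula: V_shrink = V_casting * shrinkage_pct / 100
V_shrink = 7364 cm^3 * 7.4 / 100 = 544.9360 cm^3

Final answer: 544.9360 cm^3


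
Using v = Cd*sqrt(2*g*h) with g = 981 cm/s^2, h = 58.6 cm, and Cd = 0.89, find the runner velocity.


Formula: v = Cd * sqrt(2 * g * h)  (Torricelli with discharge coefficient)
2*g*h = 2 * 981 * 58.6 = 114973.2 cm^2/s^2
sqrt(114973.2) = 339.07698 cm/s
v = 0.89 * 339.07698 = 301.7785 cm/s


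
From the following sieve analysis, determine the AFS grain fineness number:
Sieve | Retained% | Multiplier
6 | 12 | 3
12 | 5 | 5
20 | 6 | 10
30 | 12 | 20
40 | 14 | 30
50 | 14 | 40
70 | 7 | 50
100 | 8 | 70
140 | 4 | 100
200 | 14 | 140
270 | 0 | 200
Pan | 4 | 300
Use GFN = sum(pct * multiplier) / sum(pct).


Formula: GFN = sum(pct * multiplier) / sum(pct)
sum(pct * multiplier) = 5811
sum(pct) = 100
GFN = 5811 / 100 = 58.11


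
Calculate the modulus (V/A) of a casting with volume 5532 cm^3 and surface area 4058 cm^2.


Formula: Casting Modulus M = V / A
M = 5532 cm^3 / 4058 cm^2 = 1.3632 cm

Answer: 1.3632 cm


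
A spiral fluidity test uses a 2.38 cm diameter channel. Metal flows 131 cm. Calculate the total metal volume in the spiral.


Formula: V = pi * (d/2)^2 * L  (cylinder volume)
Radius = 2.38/2 = 1.19 cm
V = pi * 1.19^2 * 131 = 582.7940 cm^3

Final answer: 582.7940 cm^3
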